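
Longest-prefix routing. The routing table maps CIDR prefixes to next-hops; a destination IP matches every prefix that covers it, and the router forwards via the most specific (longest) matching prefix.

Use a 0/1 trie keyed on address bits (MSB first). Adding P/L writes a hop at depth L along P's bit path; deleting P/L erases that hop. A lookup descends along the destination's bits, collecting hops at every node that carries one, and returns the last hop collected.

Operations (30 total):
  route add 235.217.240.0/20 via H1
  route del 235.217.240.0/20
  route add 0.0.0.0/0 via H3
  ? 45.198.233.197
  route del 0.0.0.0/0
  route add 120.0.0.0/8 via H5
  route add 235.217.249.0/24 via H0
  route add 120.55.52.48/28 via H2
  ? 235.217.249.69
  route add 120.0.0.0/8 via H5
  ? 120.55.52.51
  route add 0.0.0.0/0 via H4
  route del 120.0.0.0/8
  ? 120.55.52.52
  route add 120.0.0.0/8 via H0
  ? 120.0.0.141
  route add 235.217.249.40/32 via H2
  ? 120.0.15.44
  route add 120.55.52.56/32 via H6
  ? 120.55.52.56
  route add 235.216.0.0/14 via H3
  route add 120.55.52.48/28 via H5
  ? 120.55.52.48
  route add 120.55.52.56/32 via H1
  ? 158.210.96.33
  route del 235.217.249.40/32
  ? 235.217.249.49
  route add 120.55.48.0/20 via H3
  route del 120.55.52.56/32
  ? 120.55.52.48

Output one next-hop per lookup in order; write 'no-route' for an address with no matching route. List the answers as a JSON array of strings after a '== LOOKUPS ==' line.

Apply in order:
  + 235.217.240.0/20 (H1) depth=20
  del 235.217.240.0/20 (clear depth 20)
  + 0.0.0.0/0 (H3) depth=0
  ? 45.198.233.197  path d0:H3  best=H3
  del 0.0.0.0/0 (clear depth 0)
  + 120.0.0.0/8 (H5) depth=8
  + 235.217.249.0/24 (H0) depth=24
  + 120.55.52.48/28 (H2) depth=28
  ? 235.217.249.69  path d0:-→d1:-→d2:-→d3:-→d4:-→d5:-→d6:-→d7:-→d8:-→d9:-→d10:-→d11:-→d12:-→d13:-→d14:-→d15:-→d16:-→d17:-→d18:-→d19:-→d20:-→d21:-→d22:-→d23:-→d24:H0  best=H0
  + 120.0.0.0/8 (H5) depth=8
  ? 120.55.52.51  path d0:-→d1:-→d2:-→d3:-→d4:-→d5:-→d6:-→d7:-→d8:H5→d9:-→d10:-→d11:-→d12:-→d13:-→d14:-→d15:-→d16:-→d17:-→d18:-→d19:-→d20:-→d21:-→d22:-→d23:-→d24:-→d25:-→d26:-→d27:-→d28:H2  best=H2
  + 0.0.0.0/0 (H4) depth=0
  del 120.0.0.0/8 (clear depth 8)
  ? 120.55.52.52  path d0:H4→d1:-→d2:-→d3:-→d4:-→d5:-→d6:-→d7:-→d8:-→d9:-→d10:-→d11:-→d12:-→d13:-→d14:-→d15:-→d16:-→d17:-→d18:-→d19:-→d20:-→d21:-→d22:-→d23:-→d24:-→d25:-→d26:-→d27:-→d28:H2  best=H2
  + 120.0.0.0/8 (H0) depth=8
  ? 120.0.0.141  path d0:H4→d1:-→d2:-→d3:-→d4:-→d5:-→d6:-→d7:-→d8:H0→d9:-→d10:-  best=H0
  + 235.217.249.40/32 (H2) depth=32
  ? 120.0.15.44  path d0:H4→d1:-→d2:-→d3:-→d4:-→d5:-→d6:-→d7:-→d8:H0→d9:-→d10:-  best=H0
  + 120.55.52.56/32 (H6) depth=32
  ? 120.55.52.56  path d0:H4→d1:-→d2:-→d3:-→d4:-→d5:-→d6:-→d7:-→d8:H0→d9:-→d10:-→d11:-→d12:-→d13:-→d14:-→d15:-→d16:-→d17:-→d18:-→d19:-→d20:-→d21:-→d22:-→d23:-→d24:-→d25:-→d26:-→d27:-→d28:H2→d29:-→d30:-→d31:-→d32:H6  best=H6
  + 235.216.0.0/14 (H3) depth=14
  + 120.55.52.48/28 (H5) depth=28
  ? 120.55.52.48  path d0:H4→d1:-→d2:-→d3:-→d4:-→d5:-→d6:-→d7:-→d8:H0→d9:-→d10:-→d11:-→d12:-→d13:-→d14:-→d15:-→d16:-→d17:-→d18:-→d19:-→d20:-→d21:-→d22:-→d23:-→d24:-→d25:-→d26:-→d27:-→d28:H5  best=H5
  + 120.55.52.56/32 (H1) depth=32
  ? 158.210.96.33  path d0:H4→d1:-  best=H4
  del 235.217.249.40/32 (clear depth 32)
  ? 235.217.249.49  path d0:H4→d1:-→d2:-→d3:-→d4:-→d5:-→d6:-→d7:-→d8:-→d9:-→d10:-→d11:-→d12:-→d13:-→d14:H3→d15:-→d16:-→d17:-→d18:-→d19:-→d20:-→d21:-→d22:-→d23:-→d24:H0→d25:-→d26:-→d27:-  best=H0
  + 120.55.48.0/20 (H3) depth=20
  del 120.55.52.56/32 (clear depth 32)
  ? 120.55.52.48  path d0:H4→d1:-→d2:-→d3:-→d4:-→d5:-→d6:-→d7:-→d8:H0→d9:-→d10:-→d11:-→d12:-→d13:-→d14:-→d15:-→d16:-→d17:-→d18:-→d19:-→d20:H3→d21:-→d22:-→d23:-→d24:-→d25:-→d26:-→d27:-→d28:H5  best=H5

== LOOKUPS ==
["H3","H0","H2","H2","H0","H0","H6","H5","H4","H0","H5"]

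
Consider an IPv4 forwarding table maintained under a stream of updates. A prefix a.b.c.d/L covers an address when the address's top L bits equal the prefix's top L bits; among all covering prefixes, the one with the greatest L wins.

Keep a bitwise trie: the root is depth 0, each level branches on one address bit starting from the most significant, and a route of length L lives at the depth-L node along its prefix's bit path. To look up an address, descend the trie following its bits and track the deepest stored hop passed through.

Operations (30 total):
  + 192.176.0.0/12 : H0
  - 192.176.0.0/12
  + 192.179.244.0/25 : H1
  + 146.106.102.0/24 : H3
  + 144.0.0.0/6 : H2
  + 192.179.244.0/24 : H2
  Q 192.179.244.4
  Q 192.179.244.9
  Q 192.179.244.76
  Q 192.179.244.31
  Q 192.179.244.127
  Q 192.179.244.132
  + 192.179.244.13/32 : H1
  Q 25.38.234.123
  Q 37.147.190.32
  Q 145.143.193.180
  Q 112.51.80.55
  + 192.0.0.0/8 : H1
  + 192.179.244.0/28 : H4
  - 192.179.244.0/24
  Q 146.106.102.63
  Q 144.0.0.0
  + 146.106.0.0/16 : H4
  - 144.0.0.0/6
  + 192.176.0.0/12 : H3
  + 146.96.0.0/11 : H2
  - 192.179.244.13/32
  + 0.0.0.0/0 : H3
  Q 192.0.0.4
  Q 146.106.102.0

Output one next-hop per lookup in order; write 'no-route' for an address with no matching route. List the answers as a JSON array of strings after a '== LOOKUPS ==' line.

Process each operation:
  + 192.176.0.0/12 (H0) depth=12
  - 192.176.0.0/12 clear@12
  + 192.179.244.0/25 (H1) depth=25
  + 146.106.102.0/24 (H3) depth=24
  + 144.0.0.0/6 (H2) depth=6
  + 192.179.244.0/24 (H2) depth=24
  lookup 192.179.244.4: bits 1100000010110011111101000 walk d0:-→d1:-→d2:-→d3:-→d4:-→d5:-→d6:-→d7:-→d8:-→d9:-→d10:-→d11:-→d12:-→d13:-→d14:-→d15:-→d16:-→d17:-→d18:-→d19:-→d20:-→d21:-→d22:-→d23:-→d24:H2→d25:H1 -> H1
  lookup 192.179.244.9: bits 1100000010110011111101000 walk d0:-→d1:-→d2:-→d3:-→d4:-→d5:-→d6:-→d7:-→d8:-→d9:-→d10:-→d11:-→d12:-→d13:-→d14:-→d15:-→d16:-→d17:-→d18:-→d19:-→d20:-→d21:-→d22:-→d23:-→d24:H2→d25:H1 -> H1
  lookup 192.179.244.76: bits 1100000010110011111101000 walk d0:-→d1:-→d2:-→d3:-→d4:-→d5:-→d6:-→d7:-→d8:-→d9:-→d10:-→d11:-→d12:-→d13:-→d14:-→d15:-→d16:-→d17:-→d18:-→d19:-→d20:-→d21:-→d22:-→d23:-→d24:H2→d25:H1 -> H1
  lookup 192.179.244.31: bits 1100000010110011111101000 walk d0:-→d1:-→d2:-→d3:-→d4:-→d5:-→d6:-→d7:-→d8:-→d9:-→d10:-→d11:-→d12:-→d13:-→d14:-→d15:-→d16:-→d17:-→d18:-→d19:-→d20:-→d21:-→d22:-→d23:-→d24:H2→d25:H1 -> H1
  lookup 192.179.244.127: bits 1100000010110011111101000 walk d0:-→d1:-→d2:-→d3:-→d4:-→d5:-→d6:-→d7:-→d8:-→d9:-→d10:-→d11:-→d12:-→d13:-→d14:-→d15:-→d16:-→d17:-→d18:-→d19:-→d20:-→d21:-→d22:-→d23:-→d24:H2→d25:H1 -> H1
  lookup 192.179.244.132: bits 110000001011001111110100 walk d0:-→d1:-→d2:-→d3:-→d4:-→d5:-→d6:-→d7:-→d8:-→d9:-→d10:-→d11:-→d12:-→d13:-→d14:-→d15:-→d16:-→d17:-→d18:-→d19:-→d20:-→d21:-→d22:-→d23:-→d24:H2 -> H2
  + 192.179.244.13/32 (H1) depth=32
  lookup 25.38.234.123: bits ε walk d0:- -> no-route
  lookup 37.147.190.32: bits ε walk d0:- -> no-route
  lookup 145.143.193.180: bits 100100 walk d0:-→d1:-→d2:-→d3:-→d4:-→d5:-→d6:H2 -> H2
  lookup 112.51.80.55: bits ε walk d0:- -> no-route
  + 192.0.0.0/8 (H1) depth=8
  + 192.179.244.0/28 (H4) depth=28
  - 192.179.244.0/24 clear@24
  lookup 146.106.102.63: bits 100100100110101001100110 walk d0:-→d1:-→d2:-→d3:-→d4:-→d5:-→d6:H2→d7:-→d8:-→d9:-→d10:-→d11:-→d12:-→d13:-→d14:-→d15:-→d16:-→d17:-→d18:-→d19:-→d20:-→d21:-→d22:-→d23:-→d24:H3 -> H3
  lookup 144.0.0.0: bits 100100 walk d0:-→d1:-→d2:-→d3:-→d4:-→d5:-→d6:H2 -> H2
  + 146.106.0.0/16 (H4) depth=16
  - 144.0.0.0/6 clear@6
  + 192.176.0.0/12 (H3) depth=12
  + 146.96.0.0/11 (H2) depth=11
  - 192.179.244.13/32 clear@32
  + 0.0.0.0/0 (H3) depth=0
  lookup 192.0.0.4: bits 11000000 walk d0:H3→d1:-→d2:-→d3:-→d4:-→d5:-→d6:-→d7:-→d8:H1 -> H1
  lookup 146.106.102.0: bits 100100100110101001100110 walk d0:H3→d1:-→d2:-→d3:-→d4:-→d5:-→d6:-→d7:-→d8:-→d9:-→d10:-→d11:H2→d12:-→d13:-→d14:-→d15:-→d16:H4→d17:-→d18:-→d19:-→d20:-→d21:-→d22:-→d23:-→d24:H3 -> H3

== LOOKUPS ==
["H1","H1","H1","H1","H1","H2","no-route","no-route","H2","no-route","H3","H2","H1","H3"]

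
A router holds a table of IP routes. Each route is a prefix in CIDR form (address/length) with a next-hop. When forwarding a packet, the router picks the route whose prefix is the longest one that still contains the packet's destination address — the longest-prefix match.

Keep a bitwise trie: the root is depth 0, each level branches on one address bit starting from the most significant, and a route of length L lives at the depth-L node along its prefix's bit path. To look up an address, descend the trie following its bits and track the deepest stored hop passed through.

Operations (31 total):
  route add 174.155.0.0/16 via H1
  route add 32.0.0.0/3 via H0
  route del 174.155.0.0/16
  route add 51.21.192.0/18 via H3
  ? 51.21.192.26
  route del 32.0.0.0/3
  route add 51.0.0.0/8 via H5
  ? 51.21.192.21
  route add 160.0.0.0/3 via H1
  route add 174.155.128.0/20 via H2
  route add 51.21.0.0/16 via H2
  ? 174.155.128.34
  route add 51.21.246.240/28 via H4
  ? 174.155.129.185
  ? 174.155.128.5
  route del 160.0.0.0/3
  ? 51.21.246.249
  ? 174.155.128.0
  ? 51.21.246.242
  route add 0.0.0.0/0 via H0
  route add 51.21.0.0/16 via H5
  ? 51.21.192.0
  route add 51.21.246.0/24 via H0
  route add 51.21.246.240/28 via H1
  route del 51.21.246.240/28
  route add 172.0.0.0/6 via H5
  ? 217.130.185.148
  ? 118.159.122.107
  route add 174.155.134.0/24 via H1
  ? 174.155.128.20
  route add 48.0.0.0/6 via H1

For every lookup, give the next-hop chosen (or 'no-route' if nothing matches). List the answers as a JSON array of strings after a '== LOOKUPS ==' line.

Apply in order:
  add 174.155.0.0/16 -> H1 at depth 16
  add 32.0.0.0/3 -> H0 at depth 3
  del 174.155.0.0/16 (clear depth 16)
  add 51.21.192.0/18 -> H3 at depth 18
  ? 51.21.192.26  path d0:-→d1:-→d2:-→d3:H0→d4:-→d5:-→d6:-→d7:-→d8:-→d9:-→d10:-→d11:-→d12:-→d13:-→d14:-→d15:-→d16:-→d17:-→d18:H3  best=H3
  del 32.0.0.0/3 (clear depth 3)
  add 51.0.0.0/8 -> H5 at depth 8
  ? 51.21.192.21  path d0:-→d1:-→d2:-→d3:-→d4:-→d5:-→d6:-→d7:-→d8:H5→d9:-→d10:-→d11:-→d12:-→d13:-→d14:-→d15:-→d16:-→d17:-→d18:H3  best=H3
  add 160.0.0.0/3 -> H1 at depth 3
  add 174.155.128.0/20 -> H2 at depth 20
  add 51.21.0.0/16 -> H2 at depth 16
  ? 174.155.128.34  path d0:-→d1:-→d2:-→d3:H1→d4:-→d5:-→d6:-→d7:-→d8:-→d9:-→d10:-→d11:-→d12:-→d13:-→d14:-→d15:-→d16:-→d17:-→d18:-→d19:-→d20:H2  best=H2
  add 51.21.246.240/28 -> H4 at depth 28
  ? 174.155.129.185  path d0:-→d1:-→d2:-→d3:H1→d4:-→d5:-→d6:-→d7:-→d8:-→d9:-→d10:-→d11:-→d12:-→d13:-→d14:-→d15:-→d16:-→d17:-→d18:-→d19:-→d20:H2  best=H2
  ? 174.155.128.5  path d0:-→d1:-→d2:-→d3:H1→d4:-→d5:-→d6:-→d7:-→d8:-→d9:-→d10:-→d11:-→d12:-→d13:-→d14:-→d15:-→d16:-→d17:-→d18:-→d19:-→d20:H2  best=H2
  del 160.0.0.0/3 (clear depth 3)
  ? 51.21.246.249  path d0:-→d1:-→d2:-→d3:-→d4:-→d5:-→d6:-→d7:-→d8:H5→d9:-→d10:-→d11:-→d12:-→d13:-→d14:-→d15:-→d16:H2→d17:-→d18:H3→d19:-→d20:-→d21:-→d22:-→d23:-→d24:-→d25:-→d26:-→d27:-→d28:H4  best=H4
  ? 174.155.128.0  path d0:-→d1:-→d2:-→d3:-→d4:-→d5:-→d6:-→d7:-→d8:-→d9:-→d10:-→d11:-→d12:-→d13:-→d14:-→d15:-→d16:-→d17:-→d18:-→d19:-→d20:H2  best=H2
  ? 51.21.246.242  path d0:-→d1:-→d2:-→d3:-→d4:-→d5:-→d6:-→d7:-→d8:H5→d9:-→d10:-→d11:-→d12:-→d13:-→d14:-→d15:-→d16:H2→d17:-→d18:H3→d19:-→d20:-→d21:-→d22:-→d23:-→d24:-→d25:-→d26:-→d27:-→d28:H4  best=H4
  add 0.0.0.0/0 -> H0 at depth 0
  add 51.21.0.0/16 -> H5 at depth 16
  ? 51.21.192.0  path d0:H0→d1:-→d2:-→d3:-→d4:-→d5:-→d6:-→d7:-→d8:H5→d9:-→d10:-→d11:-→d12:-→d13:-→d14:-→d15:-→d16:H5→d17:-→d18:H3  best=H3
  add 51.21.246.0/24 -> H0 at depth 24
  add 51.21.246.240/28 -> H1 at depth 28
  del 51.21.246.240/28 (clear depth 28)
  add 172.0.0.0/6 -> H5 at depth 6
  ? 217.130.185.148  path d0:H0→d1:-  best=H0
  ? 118.159.122.107  path d0:H0→d1:-  best=H0
  add 174.155.134.0/24 -> H1 at depth 24
  ? 174.155.128.20  path d0:H0→d1:-→d2:-→d3:-→d4:-→d5:-→d6:H5→d7:-→d8:-→d9:-→d10:-→d11:-→d12:-→d13:-→d14:-→d15:-→d16:-→d17:-→d18:-→d19:-→d20:H2→d21:-  best=H2
  add 48.0.0.0/6 -> H1 at depth 6

== LOOKUPS ==
["H3","H3","H2","H2","H2","H4","H2","H4","H3","H0","H0","H2"]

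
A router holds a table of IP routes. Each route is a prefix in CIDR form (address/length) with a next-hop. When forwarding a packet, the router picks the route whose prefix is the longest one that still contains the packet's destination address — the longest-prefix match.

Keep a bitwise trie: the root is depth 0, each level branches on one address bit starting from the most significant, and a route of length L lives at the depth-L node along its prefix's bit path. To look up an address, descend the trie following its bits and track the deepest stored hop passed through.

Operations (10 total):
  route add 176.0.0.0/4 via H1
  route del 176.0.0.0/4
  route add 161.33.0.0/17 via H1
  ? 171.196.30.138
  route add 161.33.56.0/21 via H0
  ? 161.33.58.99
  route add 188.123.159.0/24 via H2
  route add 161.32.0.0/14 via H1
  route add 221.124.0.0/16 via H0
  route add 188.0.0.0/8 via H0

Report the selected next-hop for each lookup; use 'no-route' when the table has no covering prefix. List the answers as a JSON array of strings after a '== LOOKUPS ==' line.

Process each operation:
  + 176.0.0.0/4 (H1) depth=4
  - 176.0.0.0/4 clear@4
  + 161.33.0.0/17 (H1) depth=17
  Q 171.196.30.138: descend 1010 ; hops seen [∅] ; pick no-route
  + 161.33.56.0/21 (H0) depth=21
  Q 161.33.58.99: descend 101000010010000100111 ; hops seen [H1,H0] ; pick H0
  + 188.123.159.0/24 (H2) depth=24
  + 161.32.0.0/14 (H1) depth=14
  + 221.124.0.0/16 (H0) depth=16
  + 188.0.0.0/8 (H0) depth=8

== LOOKUPS ==
["no-route","H0"]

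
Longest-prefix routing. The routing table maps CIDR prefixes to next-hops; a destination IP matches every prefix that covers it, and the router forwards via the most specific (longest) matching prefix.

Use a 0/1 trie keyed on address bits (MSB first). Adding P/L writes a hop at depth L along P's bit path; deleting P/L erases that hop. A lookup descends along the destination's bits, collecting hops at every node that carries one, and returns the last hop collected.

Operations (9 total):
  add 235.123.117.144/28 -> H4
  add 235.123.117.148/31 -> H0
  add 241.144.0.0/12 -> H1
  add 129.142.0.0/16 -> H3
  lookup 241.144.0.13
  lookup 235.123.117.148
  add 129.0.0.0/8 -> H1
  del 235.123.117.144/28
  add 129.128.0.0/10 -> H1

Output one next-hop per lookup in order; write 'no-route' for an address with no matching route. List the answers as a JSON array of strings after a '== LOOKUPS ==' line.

Trace:
  + 235.123.117.144/28 (H4) depth=28
  + 235.123.117.148/31 (H0) depth=31
  + 241.144.0.0/12 (H1) depth=12
  + 129.142.0.0/16 (H3) depth=16
  lookup 241.144.0.13: bits 111100011001 walk d0:-→d1:-→d2:-→d3:-→d4:-→d5:-→d6:-→d7:-→d8:-→d9:-→d10:-→d11:-→d12:H1 -> H1
  lookup 235.123.117.148: bits 1110101101111011011101011001010 walk d0:-→d1:-→d2:-→d3:-→d4:-→d5:-→d6:-→d7:-→d8:-→d9:-→d10:-→d11:-→d12:-→d13:-→d14:-→d15:-→d16:-→d17:-→d18:-→d19:-→d20:-→d21:-→d22:-→d23:-→d24:-→d25:-→d26:-→d27:-→d28:H4→d29:-→d30:-→d31:H0 -> H0
  + 129.0.0.0/8 (H1) depth=8
  - 235.123.117.144/28 clear@28
  + 129.128.0.0/10 (H1) depth=10

== LOOKUPS ==
["H1","H0"]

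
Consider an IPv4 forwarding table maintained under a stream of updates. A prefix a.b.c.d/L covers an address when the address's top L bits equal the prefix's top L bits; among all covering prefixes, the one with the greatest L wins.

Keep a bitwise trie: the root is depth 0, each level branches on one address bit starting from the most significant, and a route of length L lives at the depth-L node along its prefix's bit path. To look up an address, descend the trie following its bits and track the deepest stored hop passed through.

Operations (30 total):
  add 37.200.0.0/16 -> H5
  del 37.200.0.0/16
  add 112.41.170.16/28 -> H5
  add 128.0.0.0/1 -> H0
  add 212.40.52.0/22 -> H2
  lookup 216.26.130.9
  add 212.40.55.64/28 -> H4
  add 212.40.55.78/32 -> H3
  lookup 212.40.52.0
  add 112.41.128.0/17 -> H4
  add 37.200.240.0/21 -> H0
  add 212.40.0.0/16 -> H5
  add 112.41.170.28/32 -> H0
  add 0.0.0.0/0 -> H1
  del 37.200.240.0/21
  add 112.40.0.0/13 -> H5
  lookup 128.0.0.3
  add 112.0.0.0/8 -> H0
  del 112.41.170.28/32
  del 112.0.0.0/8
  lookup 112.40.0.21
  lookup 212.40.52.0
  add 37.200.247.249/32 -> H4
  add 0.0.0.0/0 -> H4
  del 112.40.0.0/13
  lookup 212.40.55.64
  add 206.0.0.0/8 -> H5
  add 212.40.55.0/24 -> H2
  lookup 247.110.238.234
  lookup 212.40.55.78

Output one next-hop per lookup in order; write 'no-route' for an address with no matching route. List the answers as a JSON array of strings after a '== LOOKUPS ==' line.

Apply in order:
  + 37.200.0.0/16 (H5) depth=16
  del 37.200.0.0/16 (clear depth 16)
  + 112.41.170.16/28 (H5) depth=28
  + 128.0.0.0/1 (H0) depth=1
  + 212.40.52.0/22 (H2) depth=22
  ? 216.26.130.9  path d0:-→d1:H0→d2:-→d3:-→d4:-  best=H0
  + 212.40.55.64/28 (H4) depth=28
  + 212.40.55.78/32 (H3) depth=32
  ? 212.40.52.0  path d0:-→d1:H0→d2:-→d3:-→d4:-→d5:-→d6:-→d7:-→d8:-→d9:-→d10:-→d11:-→d12:-→d13:-→d14:-→d15:-→d16:-→d17:-→d18:-→d19:-→d20:-→d21:-→d22:H2  best=H2
  + 112.41.128.0/17 (H4) depth=17
  + 37.200.240.0/21 (H0) depth=21
  + 212.40.0.0/16 (H5) depth=16
  + 112.41.170.28/32 (H0) depth=32
  + 0.0.0.0/0 (H1) depth=0
  del 37.200.240.0/21 (clear depth 21)
  + 112.40.0.0/13 (H5) depth=13
  ? 128.0.0.3  path d0:H1→d1:H0  best=H0
  + 112.0.0.0/8 (H0) depth=8
  del 112.41.170.28/32 (clear depth 32)
  del 112.0.0.0/8 (clear depth 8)
  ? 112.40.0.21  path d0:H1→d1:-→d2:-→d3:-→d4:-→d5:-→d6:-→d7:-→d8:-→d9:-→d10:-→d11:-→d12:-→d13:H5→d14:-→d15:-  best=H5
  ? 212.40.52.0  path d0:H1→d1:H0→d2:-→d3:-→d4:-→d5:-→d6:-→d7:-→d8:-→d9:-→d10:-→d11:-→d12:-→d13:-→d14:-→d15:-→d16:H5→d17:-→d18:-→d19:-→d20:-→d21:-→d22:H2  best=H2
  + 37.200.247.249/32 (H4) depth=32
  + 0.0.0.0/0 (H4) depth=0
  del 112.40.0.0/13 (clear depth 13)
  ? 212.40.55.64  path d0:H4→d1:H0→d2:-→d3:-→d4:-→d5:-→d6:-→d7:-→d8:-→d9:-→d10:-→d11:-→d12:-→d13:-→d14:-→d15:-→d16:H5→d17:-→d18:-→d19:-→d20:-→d21:-→d22:H2→d23:-→d24:-→d25:-→d26:-→d27:-→d28:H4  best=H4
  + 206.0.0.0/8 (H5) depth=8
  + 212.40.55.0/24 (H2) depth=24
  ? 247.110.238.234  path d0:H4→d1:H0→d2:-  best=H0
  ? 212.40.55.78  path d0:H4→d1:H0→d2:-→d3:-→d4:-→d5:-→d6:-→d7:-→d8:-→d9:-→d10:-→d11:-→d12:-→d13:-→d14:-→d15:-→d16:H5→d17:-→d18:-→d19:-→d20:-→d21:-→d22:H2→d23:-→d24:H2→d25:-→d26:-→d27:-→d28:H4→d29:-→d30:-→d31:-→d32:H3  best=H3

== LOOKUPS ==
["H0","H2","H0","H5","H2","H4","H0","H3"]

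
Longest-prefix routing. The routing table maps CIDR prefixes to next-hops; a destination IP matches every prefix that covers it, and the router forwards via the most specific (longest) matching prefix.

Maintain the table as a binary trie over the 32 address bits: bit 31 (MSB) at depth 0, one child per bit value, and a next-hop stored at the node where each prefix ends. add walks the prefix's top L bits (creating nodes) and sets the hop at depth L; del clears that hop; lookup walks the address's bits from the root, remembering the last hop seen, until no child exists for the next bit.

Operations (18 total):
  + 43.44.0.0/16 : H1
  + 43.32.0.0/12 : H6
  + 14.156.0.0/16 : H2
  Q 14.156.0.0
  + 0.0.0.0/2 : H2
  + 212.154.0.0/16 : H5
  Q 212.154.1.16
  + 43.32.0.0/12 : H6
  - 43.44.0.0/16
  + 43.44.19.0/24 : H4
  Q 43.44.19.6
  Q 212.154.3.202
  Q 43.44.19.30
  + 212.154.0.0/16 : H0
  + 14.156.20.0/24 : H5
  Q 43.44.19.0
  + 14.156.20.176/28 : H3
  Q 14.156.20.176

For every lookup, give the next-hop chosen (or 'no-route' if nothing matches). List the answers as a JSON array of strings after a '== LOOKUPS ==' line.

Process each operation:
  + 43.44.0.0/16 (H1) depth=16
  + 43.32.0.0/12 (H6) depth=12
  + 14.156.0.0/16 (H2) depth=16
  ? 14.156.0.0  path d0:-→d1:-→d2:-→d3:-→d4:-→d5:-→d6:-→d7:-→d8:-→d9:-→d10:-→d11:-→d12:-→d13:-→d14:-→d15:-→d16:H2  best=H2
  + 0.0.0.0/2 (H2) depth=2
  + 212.154.0.0/16 (H5) depth=16
  ? 212.154.1.16  path d0:-→d1:-→d2:-→d3:-→d4:-→d5:-→d6:-→d7:-→d8:-→d9:-→d10:-→d11:-→d12:-→d13:-→d14:-→d15:-→d16:H5  best=H5
  + 43.32.0.0/12 (H6) depth=12
  - 43.44.0.0/16 clear@16
  + 43.44.19.0/24 (H4) depth=24
  ? 43.44.19.6  path d0:-→d1:-→d2:H2→d3:-→d4:-→d5:-→d6:-→d7:-→d8:-→d9:-→d10:-→d11:-→d12:H6→d13:-→d14:-→d15:-→d16:-→d17:-→d18:-→d19:-→d20:-→d21:-→d22:-→d23:-→d24:H4  best=H4
  ? 212.154.3.202  path d0:-→d1:-→d2:-→d3:-→d4:-→d5:-→d6:-→d7:-→d8:-→d9:-→d10:-→d11:-→d12:-→d13:-→d14:-→d15:-→d16:H5  best=H5
  ? 43.44.19.30  path d0:-→d1:-→d2:H2→d3:-→d4:-→d5:-→d6:-→d7:-→d8:-→d9:-→d10:-→d11:-→d12:H6→d13:-→d14:-→d15:-→d16:-→d17:-→d18:-→d19:-→d20:-→d21:-→d22:-→d23:-→d24:H4  best=H4
  + 212.154.0.0/16 (H0) depth=16
  + 14.156.20.0/24 (H5) depth=24
  ? 43.44.19.0  path d0:-→d1:-→d2:H2→d3:-→d4:-→d5:-→d6:-→d7:-→d8:-→d9:-→d10:-→d11:-→d12:H6→d13:-→d14:-→d15:-→d16:-→d17:-→d18:-→d19:-→d20:-→d21:-→d22:-→d23:-→d24:H4  best=H4
  + 14.156.20.176/28 (H3) depth=28
  ? 14.156.20.176  path d0:-→d1:-→d2:H2→d3:-→d4:-→d5:-→d6:-→d7:-→d8:-→d9:-→d10:-→d11:-→d12:-→d13:-→d14:-→d15:-→d16:H2→d17:-→d18:-→d19:-→d20:-→d21:-→d22:-→d23:-→d24:H5→d25:-→d26:-→d27:-→d28:H3  best=H3

== LOOKUPS ==
["H2","H5","H4","H5","H4","H4","H3"]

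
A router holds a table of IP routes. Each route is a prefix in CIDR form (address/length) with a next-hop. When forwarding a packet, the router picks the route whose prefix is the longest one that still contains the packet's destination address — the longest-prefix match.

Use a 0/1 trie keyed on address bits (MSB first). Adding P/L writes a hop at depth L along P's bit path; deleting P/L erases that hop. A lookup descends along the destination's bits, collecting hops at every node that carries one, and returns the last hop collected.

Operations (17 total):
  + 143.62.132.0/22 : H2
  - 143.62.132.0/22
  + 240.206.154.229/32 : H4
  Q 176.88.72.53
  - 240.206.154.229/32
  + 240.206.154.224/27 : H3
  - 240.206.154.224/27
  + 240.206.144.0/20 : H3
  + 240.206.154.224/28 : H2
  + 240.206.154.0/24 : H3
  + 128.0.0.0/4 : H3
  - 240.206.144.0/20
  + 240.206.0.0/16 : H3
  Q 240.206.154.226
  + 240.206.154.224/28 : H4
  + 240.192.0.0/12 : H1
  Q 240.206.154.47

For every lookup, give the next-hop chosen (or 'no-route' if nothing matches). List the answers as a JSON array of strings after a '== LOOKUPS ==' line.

Apply in order:
  + 143.62.132.0/22 (H2) depth=22
  del 143.62.132.0/22 (clear depth 22)
  + 240.206.154.229/32 (H4) depth=32
  lookup 176.88.72.53: bits 10 walk d0:-→d1:-→d2:- -> no-route
  del 240.206.154.229/32 (clear depth 32)
  + 240.206.154.224/27 (H3) depth=27
  del 240.206.154.224/27 (clear depth 27)
  + 240.206.144.0/20 (H3) depth=20
  + 240.206.154.224/28 (H2) depth=28
  + 240.206.154.0/24 (H3) depth=24
  + 128.0.0.0/4 (H3) depth=4
  del 240.206.144.0/20 (clear depth 20)
  + 240.206.0.0/16 (H3) depth=16
  lookup 240.206.154.226: bits 11110000110011101001101011100 walk d0:-→d1:-→d2:-→d3:-→d4:-→d5:-→d6:-→d7:-→d8:-→d9:-→d10:-→d11:-→d12:-→d13:-→d14:-→d15:-→d16:H3→d17:-→d18:-→d19:-→d20:-→d21:-→d22:-→d23:-→d24:H3→d25:-→d26:-→d27:-→d28:H2→d29:- -> H2
  + 240.206.154.224/28 (H4) depth=28
  + 240.192.0.0/12 (H1) depth=12
  lookup 240.206.154.47: bits 111100001100111010011010 walk d0:-→d1:-→d2:-→d3:-→d4:-→d5:-→d6:-→d7:-→d8:-→d9:-→d10:-→d11:-→d12:H1→d13:-→d14:-→d15:-→d16:H3→d17:-→d18:-→d19:-→d20:-→d21:-→d22:-→d23:-→d24:H3 -> H3

== LOOKUPS ==
["no-route","H2","H3"]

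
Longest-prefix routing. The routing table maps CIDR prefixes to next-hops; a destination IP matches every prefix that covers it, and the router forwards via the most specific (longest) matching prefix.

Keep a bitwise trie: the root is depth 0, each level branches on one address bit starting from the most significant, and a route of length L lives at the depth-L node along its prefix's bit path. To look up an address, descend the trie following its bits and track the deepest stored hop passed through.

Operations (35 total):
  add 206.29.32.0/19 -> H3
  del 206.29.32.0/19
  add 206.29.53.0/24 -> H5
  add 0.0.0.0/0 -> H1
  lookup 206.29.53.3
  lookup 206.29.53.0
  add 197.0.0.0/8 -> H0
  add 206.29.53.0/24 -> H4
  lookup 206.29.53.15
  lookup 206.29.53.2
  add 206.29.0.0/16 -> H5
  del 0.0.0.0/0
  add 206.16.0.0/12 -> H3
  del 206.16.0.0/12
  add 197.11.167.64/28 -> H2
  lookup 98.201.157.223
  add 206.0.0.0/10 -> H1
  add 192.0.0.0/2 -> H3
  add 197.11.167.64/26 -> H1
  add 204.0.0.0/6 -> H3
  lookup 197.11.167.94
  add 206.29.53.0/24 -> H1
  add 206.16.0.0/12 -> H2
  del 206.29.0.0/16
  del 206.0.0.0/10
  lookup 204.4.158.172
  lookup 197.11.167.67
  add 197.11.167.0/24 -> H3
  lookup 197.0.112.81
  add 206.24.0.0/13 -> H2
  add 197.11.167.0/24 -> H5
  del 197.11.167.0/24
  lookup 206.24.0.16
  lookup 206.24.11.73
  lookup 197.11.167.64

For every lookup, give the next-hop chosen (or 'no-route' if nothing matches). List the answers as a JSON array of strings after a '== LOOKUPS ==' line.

Process each operation:
  + 206.29.32.0/19 (H3) depth=19
  - 206.29.32.0/19 clear@19
  + 206.29.53.0/24 (H5) depth=24
  + 0.0.0.0/0 (H1) depth=0
  lookup 206.29.53.3: bits 110011100001110100110101 walk d0:H1→d1:-→d2:-→d3:-→d4:-→d5:-→d6:-→d7:-→d8:-→d9:-→d10:-→d11:-→d12:-→d13:-→d14:-→d15:-→d16:-→d17:-→d18:-→d19:-→d20:-→d21:-→d22:-→d23:-→d24:H5 -> H5
  lookup 206.29.53.0: bits 110011100001110100110101 walk d0:H1→d1:-→d2:-→d3:-→d4:-→d5:-→d6:-→d7:-→d8:-→d9:-→d10:-→d11:-→d12:-→d13:-→d14:-→d15:-→d16:-→d17:-→d18:-→d19:-→d20:-→d21:-→d22:-→d23:-→d24:H5 -> H5
  + 197.0.0.0/8 (H0) depth=8
  + 206.29.53.0/24 (H4) depth=24
  lookup 206.29.53.15: bits 110011100001110100110101 walk d0:H1→d1:-→d2:-→d3:-→d4:-→d5:-→d6:-→d7:-→d8:-→d9:-→d10:-→d11:-→d12:-→d13:-→d14:-→d15:-→d16:-→d17:-→d18:-→d19:-→d20:-→d21:-→d22:-→d23:-→d24:H4 -> H4
  lookup 206.29.53.2: bits 110011100001110100110101 walk d0:H1→d1:-→d2:-→d3:-→d4:-→d5:-→d6:-→d7:-→d8:-→d9:-→d10:-→d11:-→d12:-→d13:-→d14:-→d15:-→d16:-→d17:-→d18:-→d19:-→d20:-→d21:-→d22:-→d23:-→d24:H4 -> H4
  + 206.29.0.0/16 (H5) depth=16
  - 0.0.0.0/0 clear@0
  + 206.16.0.0/12 (H3) depth=12
  - 206.16.0.0/12 clear@12
  + 197.11.167.64/28 (H2) depth=28
  lookup 98.201.157.223: bits ε walk d0:- -> no-route
  + 206.0.0.0/10 (H1) depth=10
  + 192.0.0.0/2 (H3) depth=2
  + 197.11.167.64/26 (H1) depth=26
  + 204.0.0.0/6 (H3) depth=6
  lookup 197.11.167.94: bits 110001010000101110100111010 walk d0:-→d1:-→d2:H3→d3:-→d4:-→d5:-→d6:-→d7:-→d8:H0→d9:-→d10:-→d11:-→d12:-→d13:-→d14:-→d15:-→d16:-→d17:-→d18:-→d19:-→d20:-→d21:-→d22:-→d23:-→d24:-→d25:-→d26:H1→d27:- -> H1
  + 206.29.53.0/24 (H1) depth=24
  + 206.16.0.0/12 (H2) depth=12
  - 206.29.0.0/16 clear@16
  - 206.0.0.0/10 clear@10
  lookup 204.4.158.172: bits 110011 walk d0:-→d1:-→d2:H3→d3:-→d4:-→d5:-→d6:H3 -> H3
  lookup 197.11.167.67: bits 1100010100001011101001110100 walk d0:-→d1:-→d2:H3→d3:-→d4:-→d5:-→d6:-→d7:-→d8:H0→d9:-→d10:-→d11:-→d12:-→d13:-→d14:-→d15:-→d16:-→d17:-→d18:-→d19:-→d20:-→d21:-→d22:-→d23:-→d24:-→d25:-→d26:H1→d27:-→d28:H2 -> H2
  + 197.11.167.0/24 (H3) depth=24
  lookup 197.0.112.81: bits 110001010000 walk d0:-→d1:-→d2:H3→d3:-→d4:-→d5:-→d6:-→d7:-→d8:H0→d9:-→d10:-→d11:-→d12:- -> H0
  + 206.24.0.0/13 (H2) depth=13
  + 197.11.167.0/24 (H5) depth=24
  - 197.11.167.0/24 clear@24
  lookup 206.24.0.16: bits 1100111000011 walk d0:-→d1:-→d2:H3→d3:-→d4:-→d5:-→d6:H3→d7:-→d8:-→d9:-→d10:-→d11:-→d12:H2→d13:H2 -> H2
  lookup 206.24.11.73: bits 1100111000011 walk d0:-→d1:-→d2:H3→d3:-→d4:-→d5:-→d6:H3→d7:-→d8:-→d9:-→d10:-→d11:-→d12:H2→d13:H2 -> H2
  lookup 197.11.167.64: bits 1100010100001011101001110100 walk d0:-→d1:-→d2:H3→d3:-→d4:-→d5:-→d6:-→d7:-→d8:H0→d9:-→d10:-→d11:-→d12:-→d13:-→d14:-→d15:-→d16:-→d17:-→d18:-→d19:-→d20:-→d21:-→d22:-→d23:-→d24:-→d25:-→d26:H1→d27:-→d28:H2 -> H2

== LOOKUPS ==
["H5","H5","H4","H4","no-route","H1","H3","H2","H0","H2","H2","H2"]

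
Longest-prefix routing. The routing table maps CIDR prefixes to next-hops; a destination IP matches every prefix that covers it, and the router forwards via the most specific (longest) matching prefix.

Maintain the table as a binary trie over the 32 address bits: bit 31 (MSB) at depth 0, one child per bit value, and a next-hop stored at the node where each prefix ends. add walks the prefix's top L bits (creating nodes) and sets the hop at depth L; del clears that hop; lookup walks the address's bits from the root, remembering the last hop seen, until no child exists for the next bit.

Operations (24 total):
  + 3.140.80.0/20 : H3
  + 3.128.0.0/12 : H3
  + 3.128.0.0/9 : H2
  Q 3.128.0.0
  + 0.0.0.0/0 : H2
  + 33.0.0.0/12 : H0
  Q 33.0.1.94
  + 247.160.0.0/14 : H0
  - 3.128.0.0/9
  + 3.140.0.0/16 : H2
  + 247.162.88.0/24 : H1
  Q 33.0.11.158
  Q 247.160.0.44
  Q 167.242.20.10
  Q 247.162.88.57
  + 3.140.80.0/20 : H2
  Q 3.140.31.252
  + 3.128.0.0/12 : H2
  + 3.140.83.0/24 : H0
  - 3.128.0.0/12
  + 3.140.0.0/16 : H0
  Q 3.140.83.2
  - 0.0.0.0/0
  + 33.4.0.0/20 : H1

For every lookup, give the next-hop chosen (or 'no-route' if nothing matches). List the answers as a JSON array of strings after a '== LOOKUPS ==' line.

Trace:
  add 3.140.80.0/20 -> H3 at depth 20
  add 3.128.0.0/12 -> H3 at depth 12
  add 3.128.0.0/9 -> H2 at depth 9
  ? 3.128.0.0  path d0:-→d1:-→d2:-→d3:-→d4:-→d5:-→d6:-→d7:-→d8:-→d9:H2→d10:-→d11:-→d12:H3  best=H3
  add 0.0.0.0/0 -> H2 at depth 0
  add 33.0.0.0/12 -> H0 at depth 12
  ? 33.0.1.94  path d0:H2→d1:-→d2:-→d3:-→d4:-→d5:-→d6:-→d7:-→d8:-→d9:-→d10:-→d11:-→d12:H0  best=H0
  add 247.160.0.0/14 -> H0 at depth 14
  - 3.128.0.0/9 clear@9
  add 3.140.0.0/16 -> H2 at depth 16
  add 247.162.88.0/24 -> H1 at depth 24
  ? 33.0.11.158  path d0:H2→d1:-→d2:-→d3:-→d4:-→d5:-→d6:-→d7:-→d8:-→d9:-→d10:-→d11:-→d12:H0  best=H0
  ? 247.160.0.44  path d0:H2→d1:-→d2:-→d3:-→d4:-→d5:-→d6:-→d7:-→d8:-→d9:-→d10:-→d11:-→d12:-→d13:-→d14:H0  best=H0
  ? 167.242.20.10  path d0:H2→d1:-  best=H2
  ? 247.162.88.57  path d0:H2→d1:-→d2:-→d3:-→d4:-→d5:-→d6:-→d7:-→d8:-→d9:-→d10:-→d11:-→d12:-→d13:-→d14:H0→d15:-→d16:-→d17:-→d18:-→d19:-→d20:-→d21:-→d22:-→d23:-→d24:H1  best=H1
  add 3.140.80.0/20 -> H2 at depth 20
  ? 3.140.31.252  path d0:H2→d1:-→d2:-→d3:-→d4:-→d5:-→d6:-→d7:-→d8:-→d9:-→d10:-→d11:-→d12:H3→d13:-→d14:-→d15:-→d16:H2→d17:-  best=H2
  add 3.128.0.0/12 -> H2 at depth 12
  add 3.140.83.0/24 -> H0 at depth 24
  - 3.128.0.0/12 clear@12
  add 3.140.0.0/16 -> H0 at depth 16
  ? 3.140.83.2  path d0:H2→d1:-→d2:-→d3:-→d4:-→d5:-→d6:-→d7:-→d8:-→d9:-→d10:-→d11:-→d12:-→d13:-→d14:-→d15:-→d16:H0→d17:-→d18:-→d19:-→d20:H2→d21:-→d22:-→d23:-→d24:H0  best=H0
  - 0.0.0.0/0 clear@0
  add 33.4.0.0/20 -> H1 at depth 20

== LOOKUPS ==
["H3","H0","H0","H0","H2","H1","H2","H0"]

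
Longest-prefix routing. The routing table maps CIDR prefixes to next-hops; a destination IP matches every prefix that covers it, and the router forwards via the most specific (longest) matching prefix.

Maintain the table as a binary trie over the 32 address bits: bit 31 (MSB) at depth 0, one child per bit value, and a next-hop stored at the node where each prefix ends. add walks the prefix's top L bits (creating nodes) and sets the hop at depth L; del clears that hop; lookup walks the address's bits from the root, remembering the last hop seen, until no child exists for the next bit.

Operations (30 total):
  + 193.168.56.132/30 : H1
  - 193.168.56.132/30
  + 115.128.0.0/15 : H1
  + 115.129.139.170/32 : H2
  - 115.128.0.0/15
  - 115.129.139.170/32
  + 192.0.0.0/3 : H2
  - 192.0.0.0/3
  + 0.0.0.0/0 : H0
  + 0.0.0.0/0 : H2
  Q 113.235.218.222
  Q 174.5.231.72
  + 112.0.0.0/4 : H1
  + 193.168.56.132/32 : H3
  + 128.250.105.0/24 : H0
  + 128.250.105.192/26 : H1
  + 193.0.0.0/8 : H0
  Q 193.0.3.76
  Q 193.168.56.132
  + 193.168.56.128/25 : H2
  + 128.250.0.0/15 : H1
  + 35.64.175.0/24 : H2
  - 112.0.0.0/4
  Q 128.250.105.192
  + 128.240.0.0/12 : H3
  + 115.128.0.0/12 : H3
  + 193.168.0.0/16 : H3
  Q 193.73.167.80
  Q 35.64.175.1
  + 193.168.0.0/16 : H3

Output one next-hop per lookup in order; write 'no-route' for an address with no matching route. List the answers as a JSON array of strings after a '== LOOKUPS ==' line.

Apply in order:
  + 193.168.56.132/30 (H1) depth=30
  del 193.168.56.132/30 (clear depth 30)
  + 115.128.0.0/15 (H1) depth=15
  + 115.129.139.170/32 (H2) depth=32
  del 115.128.0.0/15 (clear depth 15)
  del 115.129.139.170/32 (clear depth 32)
  + 192.0.0.0/3 (H2) depth=3
  del 192.0.0.0/3 (clear depth 3)
  + 0.0.0.0/0 (H0) depth=0
  + 0.0.0.0/0 (H2) depth=0
  ? 113.235.218.222  path d0:H2→d1:-→d2:-→d3:-→d4:-→d5:-→d6:-  best=H2
  ? 174.5.231.72  path d0:H2→d1:-  best=H2
  + 112.0.0.0/4 (H1) depth=4
  + 193.168.56.132/32 (H3) depth=32
  + 128.250.105.0/24 (H0) depth=24
  + 128.250.105.192/26 (H1) depth=26
  + 193.0.0.0/8 (H0) depth=8
  ? 193.0.3.76  path d0:H2→d1:-→d2:-→d3:-→d4:-→d5:-→d6:-→d7:-→d8:H0  best=H0
  ? 193.168.56.132  path d0:H2→d1:-→d2:-→d3:-→d4:-→d5:-→d6:-→d7:-→d8:H0→d9:-→d10:-→d11:-→d12:-→d13:-→d14:-→d15:-→d16:-→d17:-→d18:-→d19:-→d20:-→d21:-→d22:-→d23:-→d24:-→d25:-→d26:-→d27:-→d28:-→d29:-→d30:-→d31:-→d32:H3  best=H3
  + 193.168.56.128/25 (H2) depth=25
  + 128.250.0.0/15 (H1) depth=15
  + 35.64.175.0/24 (H2) depth=24
  del 112.0.0.0/4 (clear depth 4)
  ? 128.250.105.192  path d0:H2→d1:-→d2:-→d3:-→d4:-→d5:-→d6:-→d7:-→d8:-→d9:-→d10:-→d11:-→d12:-→d13:-→d14:-→d15:H1→d16:-→d17:-→d18:-→d19:-→d20:-→d21:-→d22:-→d23:-→d24:H0→d25:-→d26:H1  best=H1
  + 128.240.0.0/12 (H3) depth=12
  + 115.128.0.0/12 (H3) depth=12
  + 193.168.0.0/16 (H3) depth=16
  ? 193.73.167.80  path d0:H2→d1:-→d2:-→d3:-→d4:-→d5:-→d6:-→d7:-→d8:H0  best=H0
  ? 35.64.175.1  path d0:H2→d1:-→d2:-→d3:-→d4:-→d5:-→d6:-→d7:-→d8:-→d9:-→d10:-→d11:-→d12:-→d13:-→d14:-→d15:-→d16:-→d17:-→d18:-→d19:-→d20:-→d21:-→d22:-→d23:-→d24:H2  best=H2
  + 193.168.0.0/16 (H3) depth=16

== LOOKUPS ==
["H2","H2","H0","H3","H1","H0","H2"]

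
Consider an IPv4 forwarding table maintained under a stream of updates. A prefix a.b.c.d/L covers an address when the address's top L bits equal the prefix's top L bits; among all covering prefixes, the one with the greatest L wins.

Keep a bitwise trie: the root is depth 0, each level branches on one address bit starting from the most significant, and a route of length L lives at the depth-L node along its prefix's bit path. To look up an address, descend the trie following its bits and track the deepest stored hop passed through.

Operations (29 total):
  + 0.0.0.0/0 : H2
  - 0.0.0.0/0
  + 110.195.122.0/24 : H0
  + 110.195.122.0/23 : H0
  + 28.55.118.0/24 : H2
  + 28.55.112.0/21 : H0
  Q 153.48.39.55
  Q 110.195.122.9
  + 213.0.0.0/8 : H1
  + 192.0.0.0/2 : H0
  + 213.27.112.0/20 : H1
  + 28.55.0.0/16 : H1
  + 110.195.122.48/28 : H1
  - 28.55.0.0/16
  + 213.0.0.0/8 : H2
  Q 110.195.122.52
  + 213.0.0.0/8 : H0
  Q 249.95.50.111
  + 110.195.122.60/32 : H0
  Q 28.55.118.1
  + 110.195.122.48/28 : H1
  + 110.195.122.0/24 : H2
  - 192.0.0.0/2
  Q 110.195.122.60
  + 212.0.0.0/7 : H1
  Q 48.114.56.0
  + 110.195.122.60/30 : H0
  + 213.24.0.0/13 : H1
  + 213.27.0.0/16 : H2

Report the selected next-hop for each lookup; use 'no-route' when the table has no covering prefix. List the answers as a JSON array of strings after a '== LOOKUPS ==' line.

Process each operation:
  add 0.0.0.0/0 -> H2 at depth 0
  del 0.0.0.0/0 (clear depth 0)
  add 110.195.122.0/24 -> H0 at depth 24
  add 110.195.122.0/23 -> H0 at depth 23
  add 28.55.118.0/24 -> H2 at depth 24
  add 28.55.112.0/21 -> H0 at depth 21
  lookup 153.48.39.55: bits ε walk d0:- -> no-route
  lookup 110.195.122.9: bits 011011101100001101111010 walk d0:-→d1:-→d2:-→d3:-→d4:-→d5:-→d6:-→d7:-→d8:-→d9:-→d10:-→d11:-→d12:-→d13:-→d14:-→d15:-→d16:-→d17:-→d18:-→d19:-→d20:-→d21:-→d22:-→d23:H0→d24:H0 -> H0
  add 213.0.0.0/8 -> H1 at depth 8
  add 192.0.0.0/2 -> H0 at depth 2
  add 213.27.112.0/20 -> H1 at depth 20
  add 28.55.0.0/16 -> H1 at depth 16
  add 110.195.122.48/28 -> H1 at depth 28
  del 28.55.0.0/16 (clear depth 16)
  add 213.0.0.0/8 -> H2 at depth 8
  lookup 110.195.122.52: bits 0110111011000011011110100011 walk d0:-→d1:-→d2:-→d3:-→d4:-→d5:-→d6:-→d7:-→d8:-→d9:-→d10:-→d11:-→d12:-→d13:-→d14:-→d15:-→d16:-→d17:-→d18:-→d19:-→d20:-→d21:-→d22:-→d23:H0→d24:H0→d25:-→d26:-→d27:-→d28:H1 -> H1
  add 213.0.0.0/8 -> H0 at depth 8
  lookup 249.95.50.111: bits 11 walk d0:-→d1:-→d2:H0 -> H0
  add 110.195.122.60/32 -> H0 at depth 32
  lookup 28.55.118.1: bits 000111000011011101110110 walk d0:-→d1:-→d2:-→d3:-→d4:-→d5:-→d6:-→d7:-→d8:-→d9:-→d10:-→d11:-→d12:-→d13:-→d14:-→d15:-→d16:-→d17:-→d18:-→d19:-→d20:-→d21:H0→d22:-→d23:-→d24:H2 -> H2
  add 110.195.122.48/28 -> H1 at depth 28
  add 110.195.122.0/24 -> H2 at depth 24
  del 192.0.0.0/2 (clear depth 2)
  lookup 110.195.122.60: bits 01101110110000110111101000111100 walk d0:-→d1:-→d2:-→d3:-→d4:-→d5:-→d6:-→d7:-→d8:-→d9:-→d10:-→d11:-→d12:-→d13:-→d14:-→d15:-→d16:-→d17:-→d18:-→d19:-→d20:-→d21:-→d22:-→d23:H0→d24:H2→d25:-→d26:-→d27:-→d28:H1→d29:-→d30:-→d31:-→d32:H0 -> H0
  add 212.0.0.0/7 -> H1 at depth 7
  lookup 48.114.56.0: bits 00 walk d0:-→d1:-→d2:- -> no-route
  add 110.195.122.60/30 -> H0 at depth 30
  add 213.24.0.0/13 -> H1 at depth 13
  add 213.27.0.0/16 -> H2 at depth 16

== LOOKUPS ==
["no-route","H0","H1","H0","H2","H0","no-route"]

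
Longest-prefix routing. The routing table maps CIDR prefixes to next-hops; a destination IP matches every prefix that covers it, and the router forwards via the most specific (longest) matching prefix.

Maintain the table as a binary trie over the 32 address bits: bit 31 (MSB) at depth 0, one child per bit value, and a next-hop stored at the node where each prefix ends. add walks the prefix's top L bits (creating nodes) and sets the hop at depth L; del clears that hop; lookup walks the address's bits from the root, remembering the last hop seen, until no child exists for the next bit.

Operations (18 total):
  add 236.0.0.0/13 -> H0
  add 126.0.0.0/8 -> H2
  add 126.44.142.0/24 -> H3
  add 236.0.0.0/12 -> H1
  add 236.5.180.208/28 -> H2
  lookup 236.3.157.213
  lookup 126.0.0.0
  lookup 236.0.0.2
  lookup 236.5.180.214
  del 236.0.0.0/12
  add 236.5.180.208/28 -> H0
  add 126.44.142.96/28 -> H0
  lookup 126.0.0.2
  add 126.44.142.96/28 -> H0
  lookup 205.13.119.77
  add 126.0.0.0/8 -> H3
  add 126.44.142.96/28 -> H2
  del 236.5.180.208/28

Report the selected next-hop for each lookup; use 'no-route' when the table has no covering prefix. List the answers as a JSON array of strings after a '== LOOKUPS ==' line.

Process each operation:
  add 236.0.0.0/13 -> H0 at depth 13
  add 126.0.0.0/8 -> H2 at depth 8
  add 126.44.142.0/24 -> H3 at depth 24
  add 236.0.0.0/12 -> H1 at depth 12
  add 236.5.180.208/28 -> H2 at depth 28
  Q 236.3.157.213: descend 1110110000000 ; hops seen [H1,H0] ; pick H0
  Q 126.0.0.0: descend 0111111000 ; hops seen [H2] ; pick H2
  Q 236.0.0.2: descend 1110110000000 ; hops seen [H1,H0] ; pick H0
  Q 236.5.180.214: descend 1110110000000101101101001101 ; hops seen [H1,H0,H2] ; pick H2
  - 236.0.0.0/12 clear@12
  add 236.5.180.208/28 -> H0 at depth 28
  add 126.44.142.96/28 -> H0 at depth 28
  Q 126.0.0.2: descend 0111111000 ; hops seen [H2] ; pick H2
  add 126.44.142.96/28 -> H0 at depth 28
  Q 205.13.119.77: descend 11 ; hops seen [∅] ; pick no-route
  add 126.0.0.0/8 -> H3 at depth 8
  add 126.44.142.96/28 -> H2 at depth 28
  - 236.5.180.208/28 clear@28

== LOOKUPS ==
["H0","H2","H0","H2","H2","no-route"]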